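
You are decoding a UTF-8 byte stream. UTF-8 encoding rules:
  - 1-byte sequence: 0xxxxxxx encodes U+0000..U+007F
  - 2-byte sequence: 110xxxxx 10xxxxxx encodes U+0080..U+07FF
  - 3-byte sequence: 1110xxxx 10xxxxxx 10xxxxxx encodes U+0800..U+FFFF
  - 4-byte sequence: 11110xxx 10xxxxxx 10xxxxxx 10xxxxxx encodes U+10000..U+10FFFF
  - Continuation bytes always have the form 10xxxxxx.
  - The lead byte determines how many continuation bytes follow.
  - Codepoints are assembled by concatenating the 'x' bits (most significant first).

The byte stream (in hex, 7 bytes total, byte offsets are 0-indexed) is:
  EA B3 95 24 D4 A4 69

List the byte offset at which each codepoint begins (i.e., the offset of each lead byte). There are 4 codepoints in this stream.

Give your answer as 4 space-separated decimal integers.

Byte[0]=EA: 3-byte lead, need 2 cont bytes. acc=0xA
Byte[1]=B3: continuation. acc=(acc<<6)|0x33=0x2B3
Byte[2]=95: continuation. acc=(acc<<6)|0x15=0xACD5
Completed: cp=U+ACD5 (starts at byte 0)
Byte[3]=24: 1-byte ASCII. cp=U+0024
Byte[4]=D4: 2-byte lead, need 1 cont bytes. acc=0x14
Byte[5]=A4: continuation. acc=(acc<<6)|0x24=0x524
Completed: cp=U+0524 (starts at byte 4)
Byte[6]=69: 1-byte ASCII. cp=U+0069

Answer: 0 3 4 6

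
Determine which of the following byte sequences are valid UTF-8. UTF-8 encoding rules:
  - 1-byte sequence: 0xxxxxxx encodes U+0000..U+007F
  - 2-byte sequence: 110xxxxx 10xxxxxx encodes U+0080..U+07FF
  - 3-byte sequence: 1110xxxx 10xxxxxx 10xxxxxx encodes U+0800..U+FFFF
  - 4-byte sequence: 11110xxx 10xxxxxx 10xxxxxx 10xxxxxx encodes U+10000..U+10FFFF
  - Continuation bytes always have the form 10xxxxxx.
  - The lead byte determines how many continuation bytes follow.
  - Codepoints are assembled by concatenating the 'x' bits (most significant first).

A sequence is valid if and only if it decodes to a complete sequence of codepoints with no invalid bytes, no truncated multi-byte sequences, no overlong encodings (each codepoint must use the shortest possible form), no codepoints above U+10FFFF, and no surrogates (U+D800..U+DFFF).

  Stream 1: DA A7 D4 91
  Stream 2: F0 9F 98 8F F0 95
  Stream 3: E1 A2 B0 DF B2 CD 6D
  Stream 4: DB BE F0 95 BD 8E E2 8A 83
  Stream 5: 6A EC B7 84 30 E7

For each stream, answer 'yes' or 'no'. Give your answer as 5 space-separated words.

Answer: yes no no yes no

Derivation:
Stream 1: decodes cleanly. VALID
Stream 2: error at byte offset 6. INVALID
Stream 3: error at byte offset 6. INVALID
Stream 4: decodes cleanly. VALID
Stream 5: error at byte offset 6. INVALID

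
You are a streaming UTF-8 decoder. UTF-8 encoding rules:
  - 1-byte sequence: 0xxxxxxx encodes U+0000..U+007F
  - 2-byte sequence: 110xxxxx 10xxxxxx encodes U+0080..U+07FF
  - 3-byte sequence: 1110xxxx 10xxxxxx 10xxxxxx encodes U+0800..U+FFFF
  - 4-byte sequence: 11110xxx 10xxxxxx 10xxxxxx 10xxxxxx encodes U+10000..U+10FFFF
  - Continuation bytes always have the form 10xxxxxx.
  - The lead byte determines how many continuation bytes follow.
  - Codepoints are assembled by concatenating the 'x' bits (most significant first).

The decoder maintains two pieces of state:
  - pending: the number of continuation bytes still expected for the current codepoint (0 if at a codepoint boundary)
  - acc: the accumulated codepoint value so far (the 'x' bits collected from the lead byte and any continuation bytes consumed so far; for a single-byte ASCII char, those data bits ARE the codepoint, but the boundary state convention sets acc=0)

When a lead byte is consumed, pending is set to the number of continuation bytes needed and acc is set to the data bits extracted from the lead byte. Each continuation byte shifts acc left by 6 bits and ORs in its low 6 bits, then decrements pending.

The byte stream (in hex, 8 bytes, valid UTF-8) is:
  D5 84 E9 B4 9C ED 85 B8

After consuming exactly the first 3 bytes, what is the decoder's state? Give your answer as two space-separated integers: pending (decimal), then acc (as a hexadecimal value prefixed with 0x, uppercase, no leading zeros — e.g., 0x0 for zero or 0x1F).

Byte[0]=D5: 2-byte lead. pending=1, acc=0x15
Byte[1]=84: continuation. acc=(acc<<6)|0x04=0x544, pending=0
Byte[2]=E9: 3-byte lead. pending=2, acc=0x9

Answer: 2 0x9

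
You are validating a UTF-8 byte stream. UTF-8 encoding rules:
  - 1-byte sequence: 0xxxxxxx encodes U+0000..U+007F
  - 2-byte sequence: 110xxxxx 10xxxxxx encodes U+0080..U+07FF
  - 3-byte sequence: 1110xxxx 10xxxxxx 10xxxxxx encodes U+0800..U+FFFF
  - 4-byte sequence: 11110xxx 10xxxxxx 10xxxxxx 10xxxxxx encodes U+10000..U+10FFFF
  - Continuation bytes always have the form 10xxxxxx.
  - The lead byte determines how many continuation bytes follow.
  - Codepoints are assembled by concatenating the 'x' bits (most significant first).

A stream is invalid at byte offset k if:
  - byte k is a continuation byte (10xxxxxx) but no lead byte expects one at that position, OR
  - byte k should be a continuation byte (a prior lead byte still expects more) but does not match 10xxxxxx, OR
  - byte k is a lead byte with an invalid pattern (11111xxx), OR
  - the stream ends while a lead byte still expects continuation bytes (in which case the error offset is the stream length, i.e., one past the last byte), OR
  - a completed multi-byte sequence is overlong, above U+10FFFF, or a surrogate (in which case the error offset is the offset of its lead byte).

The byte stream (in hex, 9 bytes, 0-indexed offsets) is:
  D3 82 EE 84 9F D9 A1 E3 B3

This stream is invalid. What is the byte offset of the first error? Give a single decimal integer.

Byte[0]=D3: 2-byte lead, need 1 cont bytes. acc=0x13
Byte[1]=82: continuation. acc=(acc<<6)|0x02=0x4C2
Completed: cp=U+04C2 (starts at byte 0)
Byte[2]=EE: 3-byte lead, need 2 cont bytes. acc=0xE
Byte[3]=84: continuation. acc=(acc<<6)|0x04=0x384
Byte[4]=9F: continuation. acc=(acc<<6)|0x1F=0xE11F
Completed: cp=U+E11F (starts at byte 2)
Byte[5]=D9: 2-byte lead, need 1 cont bytes. acc=0x19
Byte[6]=A1: continuation. acc=(acc<<6)|0x21=0x661
Completed: cp=U+0661 (starts at byte 5)
Byte[7]=E3: 3-byte lead, need 2 cont bytes. acc=0x3
Byte[8]=B3: continuation. acc=(acc<<6)|0x33=0xF3
Byte[9]: stream ended, expected continuation. INVALID

Answer: 9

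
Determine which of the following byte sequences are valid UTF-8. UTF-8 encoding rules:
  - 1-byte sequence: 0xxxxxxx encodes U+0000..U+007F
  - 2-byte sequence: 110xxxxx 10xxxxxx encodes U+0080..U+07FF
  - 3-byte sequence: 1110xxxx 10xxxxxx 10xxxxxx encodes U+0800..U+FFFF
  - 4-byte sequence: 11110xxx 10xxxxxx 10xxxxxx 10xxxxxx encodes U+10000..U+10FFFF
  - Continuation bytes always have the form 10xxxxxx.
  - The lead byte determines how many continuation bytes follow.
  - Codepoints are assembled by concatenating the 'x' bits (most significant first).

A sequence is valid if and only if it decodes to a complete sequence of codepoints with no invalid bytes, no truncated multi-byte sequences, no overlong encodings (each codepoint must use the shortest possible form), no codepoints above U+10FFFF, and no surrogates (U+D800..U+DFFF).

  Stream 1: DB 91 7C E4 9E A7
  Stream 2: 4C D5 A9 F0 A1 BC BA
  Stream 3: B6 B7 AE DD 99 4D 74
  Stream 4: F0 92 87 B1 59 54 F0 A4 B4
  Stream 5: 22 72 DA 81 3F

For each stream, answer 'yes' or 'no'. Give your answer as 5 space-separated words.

Answer: yes yes no no yes

Derivation:
Stream 1: decodes cleanly. VALID
Stream 2: decodes cleanly. VALID
Stream 3: error at byte offset 0. INVALID
Stream 4: error at byte offset 9. INVALID
Stream 5: decodes cleanly. VALID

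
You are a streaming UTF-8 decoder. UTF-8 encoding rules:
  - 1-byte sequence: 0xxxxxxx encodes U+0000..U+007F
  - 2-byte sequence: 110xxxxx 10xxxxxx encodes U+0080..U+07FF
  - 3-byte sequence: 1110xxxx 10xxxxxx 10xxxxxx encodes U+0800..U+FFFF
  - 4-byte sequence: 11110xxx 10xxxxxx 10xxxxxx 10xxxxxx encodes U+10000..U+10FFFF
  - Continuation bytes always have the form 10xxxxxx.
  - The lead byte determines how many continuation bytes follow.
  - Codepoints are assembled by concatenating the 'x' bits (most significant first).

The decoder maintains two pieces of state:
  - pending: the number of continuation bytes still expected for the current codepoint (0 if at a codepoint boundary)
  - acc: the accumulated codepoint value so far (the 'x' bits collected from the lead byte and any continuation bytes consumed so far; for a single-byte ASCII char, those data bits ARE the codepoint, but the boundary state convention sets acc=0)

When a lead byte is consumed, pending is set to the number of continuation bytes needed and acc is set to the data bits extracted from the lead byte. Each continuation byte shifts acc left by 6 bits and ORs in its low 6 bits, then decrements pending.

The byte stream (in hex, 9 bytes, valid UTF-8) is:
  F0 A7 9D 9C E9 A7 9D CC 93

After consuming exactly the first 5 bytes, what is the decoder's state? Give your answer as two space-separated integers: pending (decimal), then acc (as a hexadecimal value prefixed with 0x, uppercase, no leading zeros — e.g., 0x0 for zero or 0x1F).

Answer: 2 0x9

Derivation:
Byte[0]=F0: 4-byte lead. pending=3, acc=0x0
Byte[1]=A7: continuation. acc=(acc<<6)|0x27=0x27, pending=2
Byte[2]=9D: continuation. acc=(acc<<6)|0x1D=0x9DD, pending=1
Byte[3]=9C: continuation. acc=(acc<<6)|0x1C=0x2775C, pending=0
Byte[4]=E9: 3-byte lead. pending=2, acc=0x9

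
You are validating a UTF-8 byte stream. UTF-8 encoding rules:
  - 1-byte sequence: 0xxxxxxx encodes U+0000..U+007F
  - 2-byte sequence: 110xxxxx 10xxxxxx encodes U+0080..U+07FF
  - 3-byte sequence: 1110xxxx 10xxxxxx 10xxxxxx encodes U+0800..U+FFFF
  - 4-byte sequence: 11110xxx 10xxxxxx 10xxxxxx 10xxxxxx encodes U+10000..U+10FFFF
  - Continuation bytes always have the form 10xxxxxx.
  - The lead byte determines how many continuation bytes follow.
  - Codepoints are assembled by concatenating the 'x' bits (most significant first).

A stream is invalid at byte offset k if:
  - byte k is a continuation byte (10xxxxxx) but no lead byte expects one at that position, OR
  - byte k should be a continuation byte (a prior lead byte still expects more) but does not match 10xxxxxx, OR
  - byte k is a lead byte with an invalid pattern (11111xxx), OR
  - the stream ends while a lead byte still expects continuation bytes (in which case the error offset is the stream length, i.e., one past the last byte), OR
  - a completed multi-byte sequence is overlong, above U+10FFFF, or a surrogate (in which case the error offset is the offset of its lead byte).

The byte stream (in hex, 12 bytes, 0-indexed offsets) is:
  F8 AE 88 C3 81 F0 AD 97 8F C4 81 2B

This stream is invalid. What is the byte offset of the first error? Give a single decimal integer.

Answer: 0

Derivation:
Byte[0]=F8: INVALID lead byte (not 0xxx/110x/1110/11110)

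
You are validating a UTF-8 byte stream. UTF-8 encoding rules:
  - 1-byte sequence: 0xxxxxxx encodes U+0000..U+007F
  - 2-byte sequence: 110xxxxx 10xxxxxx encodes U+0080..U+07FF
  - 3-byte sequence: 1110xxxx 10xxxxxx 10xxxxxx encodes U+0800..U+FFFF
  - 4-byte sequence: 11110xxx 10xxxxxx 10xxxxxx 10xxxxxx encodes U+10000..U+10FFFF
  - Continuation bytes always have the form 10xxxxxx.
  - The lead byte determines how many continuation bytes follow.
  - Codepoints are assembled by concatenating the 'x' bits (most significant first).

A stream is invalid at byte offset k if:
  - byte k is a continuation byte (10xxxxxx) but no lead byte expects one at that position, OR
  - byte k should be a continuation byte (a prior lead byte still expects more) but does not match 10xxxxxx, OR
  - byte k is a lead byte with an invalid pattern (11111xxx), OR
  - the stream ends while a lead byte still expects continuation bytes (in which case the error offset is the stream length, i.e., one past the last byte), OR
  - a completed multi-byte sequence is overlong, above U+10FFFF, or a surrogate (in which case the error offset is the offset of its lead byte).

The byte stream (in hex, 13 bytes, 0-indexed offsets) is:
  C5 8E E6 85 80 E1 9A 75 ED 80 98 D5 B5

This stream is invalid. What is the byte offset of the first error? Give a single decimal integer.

Answer: 7

Derivation:
Byte[0]=C5: 2-byte lead, need 1 cont bytes. acc=0x5
Byte[1]=8E: continuation. acc=(acc<<6)|0x0E=0x14E
Completed: cp=U+014E (starts at byte 0)
Byte[2]=E6: 3-byte lead, need 2 cont bytes. acc=0x6
Byte[3]=85: continuation. acc=(acc<<6)|0x05=0x185
Byte[4]=80: continuation. acc=(acc<<6)|0x00=0x6140
Completed: cp=U+6140 (starts at byte 2)
Byte[5]=E1: 3-byte lead, need 2 cont bytes. acc=0x1
Byte[6]=9A: continuation. acc=(acc<<6)|0x1A=0x5A
Byte[7]=75: expected 10xxxxxx continuation. INVALID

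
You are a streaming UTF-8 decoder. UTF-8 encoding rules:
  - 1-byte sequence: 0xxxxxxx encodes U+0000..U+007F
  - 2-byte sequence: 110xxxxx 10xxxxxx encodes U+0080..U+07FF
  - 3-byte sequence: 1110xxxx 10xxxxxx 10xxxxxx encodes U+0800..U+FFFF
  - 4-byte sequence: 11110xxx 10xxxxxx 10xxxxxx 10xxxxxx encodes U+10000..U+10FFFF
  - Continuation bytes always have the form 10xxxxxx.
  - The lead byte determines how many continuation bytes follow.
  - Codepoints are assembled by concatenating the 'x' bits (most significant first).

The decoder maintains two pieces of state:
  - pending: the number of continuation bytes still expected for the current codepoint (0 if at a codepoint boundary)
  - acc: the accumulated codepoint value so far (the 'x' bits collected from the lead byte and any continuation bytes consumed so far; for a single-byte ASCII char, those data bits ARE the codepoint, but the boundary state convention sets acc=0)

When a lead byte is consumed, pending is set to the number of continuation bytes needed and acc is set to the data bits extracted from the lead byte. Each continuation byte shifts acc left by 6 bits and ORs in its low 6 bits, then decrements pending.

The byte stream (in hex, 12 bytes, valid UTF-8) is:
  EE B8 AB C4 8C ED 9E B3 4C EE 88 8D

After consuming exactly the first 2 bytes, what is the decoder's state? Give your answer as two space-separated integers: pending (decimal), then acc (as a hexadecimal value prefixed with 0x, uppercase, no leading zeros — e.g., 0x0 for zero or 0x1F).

Byte[0]=EE: 3-byte lead. pending=2, acc=0xE
Byte[1]=B8: continuation. acc=(acc<<6)|0x38=0x3B8, pending=1

Answer: 1 0x3B8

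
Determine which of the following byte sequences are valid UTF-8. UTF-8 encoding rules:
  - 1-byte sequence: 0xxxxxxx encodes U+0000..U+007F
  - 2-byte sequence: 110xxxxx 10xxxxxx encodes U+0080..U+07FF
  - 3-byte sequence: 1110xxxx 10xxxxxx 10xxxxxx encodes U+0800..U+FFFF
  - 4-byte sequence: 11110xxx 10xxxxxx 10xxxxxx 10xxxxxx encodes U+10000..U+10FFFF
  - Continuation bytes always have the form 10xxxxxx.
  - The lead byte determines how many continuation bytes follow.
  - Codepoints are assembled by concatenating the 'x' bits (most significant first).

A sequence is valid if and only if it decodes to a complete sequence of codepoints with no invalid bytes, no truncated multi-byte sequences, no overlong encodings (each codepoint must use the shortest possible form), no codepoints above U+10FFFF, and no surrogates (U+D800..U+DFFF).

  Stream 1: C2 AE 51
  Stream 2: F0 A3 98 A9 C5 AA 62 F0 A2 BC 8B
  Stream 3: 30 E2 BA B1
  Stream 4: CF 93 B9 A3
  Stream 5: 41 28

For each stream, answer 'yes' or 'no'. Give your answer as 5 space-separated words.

Stream 1: decodes cleanly. VALID
Stream 2: decodes cleanly. VALID
Stream 3: decodes cleanly. VALID
Stream 4: error at byte offset 2. INVALID
Stream 5: decodes cleanly. VALID

Answer: yes yes yes no yes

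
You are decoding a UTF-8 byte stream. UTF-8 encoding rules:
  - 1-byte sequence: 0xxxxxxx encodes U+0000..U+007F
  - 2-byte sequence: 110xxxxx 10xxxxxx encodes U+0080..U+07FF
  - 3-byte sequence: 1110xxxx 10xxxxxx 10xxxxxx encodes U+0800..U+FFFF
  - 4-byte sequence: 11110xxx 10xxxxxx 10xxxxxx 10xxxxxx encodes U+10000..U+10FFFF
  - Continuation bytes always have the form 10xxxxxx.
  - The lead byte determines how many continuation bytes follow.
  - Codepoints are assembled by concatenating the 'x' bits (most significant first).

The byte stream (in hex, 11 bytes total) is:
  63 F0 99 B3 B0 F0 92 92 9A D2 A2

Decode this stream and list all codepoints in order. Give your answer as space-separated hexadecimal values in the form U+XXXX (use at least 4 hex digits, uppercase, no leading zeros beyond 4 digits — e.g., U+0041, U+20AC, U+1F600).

Byte[0]=63: 1-byte ASCII. cp=U+0063
Byte[1]=F0: 4-byte lead, need 3 cont bytes. acc=0x0
Byte[2]=99: continuation. acc=(acc<<6)|0x19=0x19
Byte[3]=B3: continuation. acc=(acc<<6)|0x33=0x673
Byte[4]=B0: continuation. acc=(acc<<6)|0x30=0x19CF0
Completed: cp=U+19CF0 (starts at byte 1)
Byte[5]=F0: 4-byte lead, need 3 cont bytes. acc=0x0
Byte[6]=92: continuation. acc=(acc<<6)|0x12=0x12
Byte[7]=92: continuation. acc=(acc<<6)|0x12=0x492
Byte[8]=9A: continuation. acc=(acc<<6)|0x1A=0x1249A
Completed: cp=U+1249A (starts at byte 5)
Byte[9]=D2: 2-byte lead, need 1 cont bytes. acc=0x12
Byte[10]=A2: continuation. acc=(acc<<6)|0x22=0x4A2
Completed: cp=U+04A2 (starts at byte 9)

Answer: U+0063 U+19CF0 U+1249A U+04A2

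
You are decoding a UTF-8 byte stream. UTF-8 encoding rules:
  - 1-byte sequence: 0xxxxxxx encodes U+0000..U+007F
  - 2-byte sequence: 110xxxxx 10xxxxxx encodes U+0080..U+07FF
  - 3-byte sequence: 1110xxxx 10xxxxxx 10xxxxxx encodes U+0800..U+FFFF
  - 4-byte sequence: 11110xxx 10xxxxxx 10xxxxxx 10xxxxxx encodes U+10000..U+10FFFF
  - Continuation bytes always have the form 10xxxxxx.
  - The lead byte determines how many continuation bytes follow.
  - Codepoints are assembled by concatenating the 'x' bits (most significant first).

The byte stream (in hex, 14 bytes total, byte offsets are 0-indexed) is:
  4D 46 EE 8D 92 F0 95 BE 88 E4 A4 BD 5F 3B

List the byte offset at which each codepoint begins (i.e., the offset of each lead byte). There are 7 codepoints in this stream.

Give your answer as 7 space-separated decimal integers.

Byte[0]=4D: 1-byte ASCII. cp=U+004D
Byte[1]=46: 1-byte ASCII. cp=U+0046
Byte[2]=EE: 3-byte lead, need 2 cont bytes. acc=0xE
Byte[3]=8D: continuation. acc=(acc<<6)|0x0D=0x38D
Byte[4]=92: continuation. acc=(acc<<6)|0x12=0xE352
Completed: cp=U+E352 (starts at byte 2)
Byte[5]=F0: 4-byte lead, need 3 cont bytes. acc=0x0
Byte[6]=95: continuation. acc=(acc<<6)|0x15=0x15
Byte[7]=BE: continuation. acc=(acc<<6)|0x3E=0x57E
Byte[8]=88: continuation. acc=(acc<<6)|0x08=0x15F88
Completed: cp=U+15F88 (starts at byte 5)
Byte[9]=E4: 3-byte lead, need 2 cont bytes. acc=0x4
Byte[10]=A4: continuation. acc=(acc<<6)|0x24=0x124
Byte[11]=BD: continuation. acc=(acc<<6)|0x3D=0x493D
Completed: cp=U+493D (starts at byte 9)
Byte[12]=5F: 1-byte ASCII. cp=U+005F
Byte[13]=3B: 1-byte ASCII. cp=U+003B

Answer: 0 1 2 5 9 12 13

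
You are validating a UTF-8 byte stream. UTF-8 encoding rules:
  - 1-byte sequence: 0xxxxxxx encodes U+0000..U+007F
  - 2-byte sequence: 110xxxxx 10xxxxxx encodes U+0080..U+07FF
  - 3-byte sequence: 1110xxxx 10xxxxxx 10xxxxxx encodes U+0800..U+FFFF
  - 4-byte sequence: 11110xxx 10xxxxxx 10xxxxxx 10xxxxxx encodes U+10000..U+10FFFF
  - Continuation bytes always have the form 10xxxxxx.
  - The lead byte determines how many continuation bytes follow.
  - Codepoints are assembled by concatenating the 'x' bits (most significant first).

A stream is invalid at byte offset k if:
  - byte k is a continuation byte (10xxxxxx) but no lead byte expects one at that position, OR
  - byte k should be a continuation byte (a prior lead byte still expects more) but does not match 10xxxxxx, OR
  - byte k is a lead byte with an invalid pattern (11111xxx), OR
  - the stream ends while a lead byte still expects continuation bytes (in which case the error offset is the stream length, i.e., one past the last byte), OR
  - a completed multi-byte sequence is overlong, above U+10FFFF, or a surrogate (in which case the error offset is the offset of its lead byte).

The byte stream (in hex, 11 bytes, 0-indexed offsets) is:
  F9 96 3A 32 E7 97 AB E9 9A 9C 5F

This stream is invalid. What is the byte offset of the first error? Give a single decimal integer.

Byte[0]=F9: INVALID lead byte (not 0xxx/110x/1110/11110)

Answer: 0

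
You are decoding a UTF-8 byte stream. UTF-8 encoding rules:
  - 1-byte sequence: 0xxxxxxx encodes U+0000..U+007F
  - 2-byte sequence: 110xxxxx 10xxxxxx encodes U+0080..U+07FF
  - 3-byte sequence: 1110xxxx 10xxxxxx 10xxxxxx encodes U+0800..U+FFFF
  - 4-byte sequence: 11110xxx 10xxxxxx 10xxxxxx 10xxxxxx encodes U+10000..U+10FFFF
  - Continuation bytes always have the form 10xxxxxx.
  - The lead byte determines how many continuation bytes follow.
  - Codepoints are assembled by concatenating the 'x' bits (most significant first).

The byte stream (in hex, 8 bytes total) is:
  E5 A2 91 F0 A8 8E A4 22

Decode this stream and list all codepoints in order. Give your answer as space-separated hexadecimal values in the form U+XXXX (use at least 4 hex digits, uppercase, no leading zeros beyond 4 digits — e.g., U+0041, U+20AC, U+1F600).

Byte[0]=E5: 3-byte lead, need 2 cont bytes. acc=0x5
Byte[1]=A2: continuation. acc=(acc<<6)|0x22=0x162
Byte[2]=91: continuation. acc=(acc<<6)|0x11=0x5891
Completed: cp=U+5891 (starts at byte 0)
Byte[3]=F0: 4-byte lead, need 3 cont bytes. acc=0x0
Byte[4]=A8: continuation. acc=(acc<<6)|0x28=0x28
Byte[5]=8E: continuation. acc=(acc<<6)|0x0E=0xA0E
Byte[6]=A4: continuation. acc=(acc<<6)|0x24=0x283A4
Completed: cp=U+283A4 (starts at byte 3)
Byte[7]=22: 1-byte ASCII. cp=U+0022

Answer: U+5891 U+283A4 U+0022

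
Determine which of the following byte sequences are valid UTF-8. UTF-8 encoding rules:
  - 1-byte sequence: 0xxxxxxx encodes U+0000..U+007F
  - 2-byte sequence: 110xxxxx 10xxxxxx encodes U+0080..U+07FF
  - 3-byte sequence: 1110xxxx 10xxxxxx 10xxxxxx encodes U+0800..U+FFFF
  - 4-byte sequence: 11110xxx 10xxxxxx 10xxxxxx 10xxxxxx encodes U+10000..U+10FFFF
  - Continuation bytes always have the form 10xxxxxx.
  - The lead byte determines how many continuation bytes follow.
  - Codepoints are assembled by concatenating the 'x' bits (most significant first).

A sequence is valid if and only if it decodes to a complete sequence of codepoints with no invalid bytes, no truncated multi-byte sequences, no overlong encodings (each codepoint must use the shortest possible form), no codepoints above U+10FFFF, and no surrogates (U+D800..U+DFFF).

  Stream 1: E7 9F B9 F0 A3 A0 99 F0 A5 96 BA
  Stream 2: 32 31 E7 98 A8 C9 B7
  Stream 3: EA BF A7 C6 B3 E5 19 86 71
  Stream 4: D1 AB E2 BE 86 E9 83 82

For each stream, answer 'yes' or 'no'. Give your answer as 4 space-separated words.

Answer: yes yes no yes

Derivation:
Stream 1: decodes cleanly. VALID
Stream 2: decodes cleanly. VALID
Stream 3: error at byte offset 6. INVALID
Stream 4: decodes cleanly. VALID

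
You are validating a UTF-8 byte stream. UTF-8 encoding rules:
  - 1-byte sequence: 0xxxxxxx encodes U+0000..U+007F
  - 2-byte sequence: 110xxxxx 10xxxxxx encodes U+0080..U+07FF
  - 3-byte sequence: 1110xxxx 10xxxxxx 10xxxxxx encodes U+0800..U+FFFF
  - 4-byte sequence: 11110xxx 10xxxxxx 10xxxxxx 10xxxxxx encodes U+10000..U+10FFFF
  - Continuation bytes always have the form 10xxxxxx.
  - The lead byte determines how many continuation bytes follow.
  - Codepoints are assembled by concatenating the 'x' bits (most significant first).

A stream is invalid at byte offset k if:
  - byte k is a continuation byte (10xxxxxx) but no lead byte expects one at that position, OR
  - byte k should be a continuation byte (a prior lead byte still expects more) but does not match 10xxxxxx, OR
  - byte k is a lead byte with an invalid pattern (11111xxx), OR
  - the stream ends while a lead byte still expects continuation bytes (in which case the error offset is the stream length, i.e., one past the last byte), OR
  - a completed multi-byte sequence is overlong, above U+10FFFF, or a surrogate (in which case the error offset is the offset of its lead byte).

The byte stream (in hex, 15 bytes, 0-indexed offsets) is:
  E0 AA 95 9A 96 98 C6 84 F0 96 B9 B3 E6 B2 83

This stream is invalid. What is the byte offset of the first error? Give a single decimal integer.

Byte[0]=E0: 3-byte lead, need 2 cont bytes. acc=0x0
Byte[1]=AA: continuation. acc=(acc<<6)|0x2A=0x2A
Byte[2]=95: continuation. acc=(acc<<6)|0x15=0xA95
Completed: cp=U+0A95 (starts at byte 0)
Byte[3]=9A: INVALID lead byte (not 0xxx/110x/1110/11110)

Answer: 3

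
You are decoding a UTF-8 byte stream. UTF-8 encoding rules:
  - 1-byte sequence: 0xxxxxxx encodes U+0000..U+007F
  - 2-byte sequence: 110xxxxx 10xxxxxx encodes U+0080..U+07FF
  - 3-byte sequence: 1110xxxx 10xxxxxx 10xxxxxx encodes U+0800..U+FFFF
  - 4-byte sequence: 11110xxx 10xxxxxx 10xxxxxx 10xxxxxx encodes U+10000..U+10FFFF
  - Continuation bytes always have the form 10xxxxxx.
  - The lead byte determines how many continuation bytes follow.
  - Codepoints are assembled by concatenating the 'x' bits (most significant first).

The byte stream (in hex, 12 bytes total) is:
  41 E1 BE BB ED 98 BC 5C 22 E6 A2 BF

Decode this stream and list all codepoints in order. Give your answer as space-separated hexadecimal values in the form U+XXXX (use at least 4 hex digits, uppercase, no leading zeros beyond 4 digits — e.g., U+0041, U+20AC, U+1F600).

Answer: U+0041 U+1FBB U+D63C U+005C U+0022 U+68BF

Derivation:
Byte[0]=41: 1-byte ASCII. cp=U+0041
Byte[1]=E1: 3-byte lead, need 2 cont bytes. acc=0x1
Byte[2]=BE: continuation. acc=(acc<<6)|0x3E=0x7E
Byte[3]=BB: continuation. acc=(acc<<6)|0x3B=0x1FBB
Completed: cp=U+1FBB (starts at byte 1)
Byte[4]=ED: 3-byte lead, need 2 cont bytes. acc=0xD
Byte[5]=98: continuation. acc=(acc<<6)|0x18=0x358
Byte[6]=BC: continuation. acc=(acc<<6)|0x3C=0xD63C
Completed: cp=U+D63C (starts at byte 4)
Byte[7]=5C: 1-byte ASCII. cp=U+005C
Byte[8]=22: 1-byte ASCII. cp=U+0022
Byte[9]=E6: 3-byte lead, need 2 cont bytes. acc=0x6
Byte[10]=A2: continuation. acc=(acc<<6)|0x22=0x1A2
Byte[11]=BF: continuation. acc=(acc<<6)|0x3F=0x68BF
Completed: cp=U+68BF (starts at byte 9)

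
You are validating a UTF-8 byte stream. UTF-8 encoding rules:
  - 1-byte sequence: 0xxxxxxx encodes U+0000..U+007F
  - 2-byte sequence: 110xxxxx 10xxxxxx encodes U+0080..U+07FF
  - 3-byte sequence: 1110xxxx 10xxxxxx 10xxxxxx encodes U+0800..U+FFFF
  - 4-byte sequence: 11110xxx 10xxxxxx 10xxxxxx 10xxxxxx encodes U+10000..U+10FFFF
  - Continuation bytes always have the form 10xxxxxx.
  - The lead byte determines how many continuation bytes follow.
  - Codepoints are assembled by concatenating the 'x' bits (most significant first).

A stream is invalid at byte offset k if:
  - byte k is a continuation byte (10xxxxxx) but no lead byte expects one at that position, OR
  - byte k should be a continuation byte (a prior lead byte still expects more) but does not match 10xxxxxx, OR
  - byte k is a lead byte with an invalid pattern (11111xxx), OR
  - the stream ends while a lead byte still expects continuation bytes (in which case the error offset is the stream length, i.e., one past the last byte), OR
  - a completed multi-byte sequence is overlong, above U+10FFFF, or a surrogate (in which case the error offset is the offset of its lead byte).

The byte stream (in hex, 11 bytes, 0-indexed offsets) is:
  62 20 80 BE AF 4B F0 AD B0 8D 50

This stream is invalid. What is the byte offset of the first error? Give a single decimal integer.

Byte[0]=62: 1-byte ASCII. cp=U+0062
Byte[1]=20: 1-byte ASCII. cp=U+0020
Byte[2]=80: INVALID lead byte (not 0xxx/110x/1110/11110)

Answer: 2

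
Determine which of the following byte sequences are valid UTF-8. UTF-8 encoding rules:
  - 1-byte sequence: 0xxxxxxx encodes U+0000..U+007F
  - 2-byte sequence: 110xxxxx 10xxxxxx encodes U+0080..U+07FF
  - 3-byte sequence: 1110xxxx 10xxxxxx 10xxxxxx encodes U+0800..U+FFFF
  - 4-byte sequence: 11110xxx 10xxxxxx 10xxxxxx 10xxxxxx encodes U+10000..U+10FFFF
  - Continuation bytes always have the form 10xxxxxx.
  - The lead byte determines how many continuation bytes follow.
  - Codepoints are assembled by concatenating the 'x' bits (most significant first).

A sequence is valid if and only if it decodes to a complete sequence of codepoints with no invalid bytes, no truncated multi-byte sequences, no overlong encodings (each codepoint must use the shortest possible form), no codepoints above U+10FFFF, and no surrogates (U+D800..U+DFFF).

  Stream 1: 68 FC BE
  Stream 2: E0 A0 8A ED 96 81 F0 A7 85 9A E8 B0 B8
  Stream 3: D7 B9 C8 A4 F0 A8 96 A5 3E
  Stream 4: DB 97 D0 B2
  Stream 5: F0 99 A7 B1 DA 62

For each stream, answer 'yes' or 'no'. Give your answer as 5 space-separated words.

Stream 1: error at byte offset 1. INVALID
Stream 2: decodes cleanly. VALID
Stream 3: decodes cleanly. VALID
Stream 4: decodes cleanly. VALID
Stream 5: error at byte offset 5. INVALID

Answer: no yes yes yes no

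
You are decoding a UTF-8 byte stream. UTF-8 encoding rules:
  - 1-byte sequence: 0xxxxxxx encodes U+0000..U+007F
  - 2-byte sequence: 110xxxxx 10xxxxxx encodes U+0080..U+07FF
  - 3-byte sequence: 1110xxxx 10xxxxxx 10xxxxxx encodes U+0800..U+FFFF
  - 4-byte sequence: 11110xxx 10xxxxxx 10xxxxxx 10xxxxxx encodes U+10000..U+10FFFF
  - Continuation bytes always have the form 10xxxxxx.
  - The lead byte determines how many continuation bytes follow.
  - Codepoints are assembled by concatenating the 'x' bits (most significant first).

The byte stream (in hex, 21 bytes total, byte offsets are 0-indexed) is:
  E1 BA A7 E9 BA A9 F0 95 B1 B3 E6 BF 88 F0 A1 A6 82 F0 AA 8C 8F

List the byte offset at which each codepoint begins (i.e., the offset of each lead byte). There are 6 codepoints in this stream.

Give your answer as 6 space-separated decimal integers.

Answer: 0 3 6 10 13 17

Derivation:
Byte[0]=E1: 3-byte lead, need 2 cont bytes. acc=0x1
Byte[1]=BA: continuation. acc=(acc<<6)|0x3A=0x7A
Byte[2]=A7: continuation. acc=(acc<<6)|0x27=0x1EA7
Completed: cp=U+1EA7 (starts at byte 0)
Byte[3]=E9: 3-byte lead, need 2 cont bytes. acc=0x9
Byte[4]=BA: continuation. acc=(acc<<6)|0x3A=0x27A
Byte[5]=A9: continuation. acc=(acc<<6)|0x29=0x9EA9
Completed: cp=U+9EA9 (starts at byte 3)
Byte[6]=F0: 4-byte lead, need 3 cont bytes. acc=0x0
Byte[7]=95: continuation. acc=(acc<<6)|0x15=0x15
Byte[8]=B1: continuation. acc=(acc<<6)|0x31=0x571
Byte[9]=B3: continuation. acc=(acc<<6)|0x33=0x15C73
Completed: cp=U+15C73 (starts at byte 6)
Byte[10]=E6: 3-byte lead, need 2 cont bytes. acc=0x6
Byte[11]=BF: continuation. acc=(acc<<6)|0x3F=0x1BF
Byte[12]=88: continuation. acc=(acc<<6)|0x08=0x6FC8
Completed: cp=U+6FC8 (starts at byte 10)
Byte[13]=F0: 4-byte lead, need 3 cont bytes. acc=0x0
Byte[14]=A1: continuation. acc=(acc<<6)|0x21=0x21
Byte[15]=A6: continuation. acc=(acc<<6)|0x26=0x866
Byte[16]=82: continuation. acc=(acc<<6)|0x02=0x21982
Completed: cp=U+21982 (starts at byte 13)
Byte[17]=F0: 4-byte lead, need 3 cont bytes. acc=0x0
Byte[18]=AA: continuation. acc=(acc<<6)|0x2A=0x2A
Byte[19]=8C: continuation. acc=(acc<<6)|0x0C=0xA8C
Byte[20]=8F: continuation. acc=(acc<<6)|0x0F=0x2A30F
Completed: cp=U+2A30F (starts at byte 17)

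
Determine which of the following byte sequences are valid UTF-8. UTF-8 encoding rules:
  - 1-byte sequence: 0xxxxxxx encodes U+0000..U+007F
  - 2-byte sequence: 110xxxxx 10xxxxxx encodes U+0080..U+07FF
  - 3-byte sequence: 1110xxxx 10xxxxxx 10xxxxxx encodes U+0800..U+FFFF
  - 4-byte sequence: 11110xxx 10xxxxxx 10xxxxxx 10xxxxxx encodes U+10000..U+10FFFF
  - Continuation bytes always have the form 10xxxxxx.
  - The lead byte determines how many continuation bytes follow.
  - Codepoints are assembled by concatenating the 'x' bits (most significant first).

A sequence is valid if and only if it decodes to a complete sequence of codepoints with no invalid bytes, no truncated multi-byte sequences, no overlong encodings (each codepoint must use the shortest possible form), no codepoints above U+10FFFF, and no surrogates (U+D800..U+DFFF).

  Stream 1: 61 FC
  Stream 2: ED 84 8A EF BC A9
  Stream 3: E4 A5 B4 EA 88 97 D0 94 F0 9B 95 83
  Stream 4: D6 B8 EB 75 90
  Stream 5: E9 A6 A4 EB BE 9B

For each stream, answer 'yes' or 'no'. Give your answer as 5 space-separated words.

Answer: no yes yes no yes

Derivation:
Stream 1: error at byte offset 1. INVALID
Stream 2: decodes cleanly. VALID
Stream 3: decodes cleanly. VALID
Stream 4: error at byte offset 3. INVALID
Stream 5: decodes cleanly. VALID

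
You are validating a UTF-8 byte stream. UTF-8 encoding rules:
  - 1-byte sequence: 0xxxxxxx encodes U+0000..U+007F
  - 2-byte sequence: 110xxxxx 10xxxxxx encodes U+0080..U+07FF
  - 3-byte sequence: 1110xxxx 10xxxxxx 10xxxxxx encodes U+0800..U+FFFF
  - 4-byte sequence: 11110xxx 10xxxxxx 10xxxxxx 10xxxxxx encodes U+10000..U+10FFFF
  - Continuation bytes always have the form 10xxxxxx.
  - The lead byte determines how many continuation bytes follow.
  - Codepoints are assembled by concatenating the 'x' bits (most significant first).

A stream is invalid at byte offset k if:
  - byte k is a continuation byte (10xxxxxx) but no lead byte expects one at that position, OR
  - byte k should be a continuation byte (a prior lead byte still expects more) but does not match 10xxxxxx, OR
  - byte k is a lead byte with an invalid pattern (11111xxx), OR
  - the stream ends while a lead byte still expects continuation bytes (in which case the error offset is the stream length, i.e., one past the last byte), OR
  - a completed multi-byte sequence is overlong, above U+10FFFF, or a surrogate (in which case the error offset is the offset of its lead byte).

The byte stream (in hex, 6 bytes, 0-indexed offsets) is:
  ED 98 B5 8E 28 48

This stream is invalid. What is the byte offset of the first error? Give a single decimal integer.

Byte[0]=ED: 3-byte lead, need 2 cont bytes. acc=0xD
Byte[1]=98: continuation. acc=(acc<<6)|0x18=0x358
Byte[2]=B5: continuation. acc=(acc<<6)|0x35=0xD635
Completed: cp=U+D635 (starts at byte 0)
Byte[3]=8E: INVALID lead byte (not 0xxx/110x/1110/11110)

Answer: 3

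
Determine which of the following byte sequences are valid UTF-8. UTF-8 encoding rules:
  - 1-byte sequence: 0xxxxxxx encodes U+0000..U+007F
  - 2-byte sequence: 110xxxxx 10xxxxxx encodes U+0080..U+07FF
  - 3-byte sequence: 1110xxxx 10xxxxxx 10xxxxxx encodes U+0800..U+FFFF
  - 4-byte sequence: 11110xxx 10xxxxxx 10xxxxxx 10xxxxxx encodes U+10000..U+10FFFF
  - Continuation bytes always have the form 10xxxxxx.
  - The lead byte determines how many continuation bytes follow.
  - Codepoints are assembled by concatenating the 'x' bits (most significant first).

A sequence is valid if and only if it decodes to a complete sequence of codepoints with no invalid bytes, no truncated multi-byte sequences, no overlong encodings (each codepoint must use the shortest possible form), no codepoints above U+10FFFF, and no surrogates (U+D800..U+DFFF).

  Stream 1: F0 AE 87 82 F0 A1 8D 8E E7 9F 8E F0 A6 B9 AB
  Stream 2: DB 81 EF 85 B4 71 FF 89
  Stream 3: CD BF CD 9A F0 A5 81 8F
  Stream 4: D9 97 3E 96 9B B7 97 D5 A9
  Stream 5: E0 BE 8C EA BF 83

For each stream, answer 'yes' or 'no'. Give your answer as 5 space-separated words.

Stream 1: decodes cleanly. VALID
Stream 2: error at byte offset 6. INVALID
Stream 3: decodes cleanly. VALID
Stream 4: error at byte offset 3. INVALID
Stream 5: decodes cleanly. VALID

Answer: yes no yes no yes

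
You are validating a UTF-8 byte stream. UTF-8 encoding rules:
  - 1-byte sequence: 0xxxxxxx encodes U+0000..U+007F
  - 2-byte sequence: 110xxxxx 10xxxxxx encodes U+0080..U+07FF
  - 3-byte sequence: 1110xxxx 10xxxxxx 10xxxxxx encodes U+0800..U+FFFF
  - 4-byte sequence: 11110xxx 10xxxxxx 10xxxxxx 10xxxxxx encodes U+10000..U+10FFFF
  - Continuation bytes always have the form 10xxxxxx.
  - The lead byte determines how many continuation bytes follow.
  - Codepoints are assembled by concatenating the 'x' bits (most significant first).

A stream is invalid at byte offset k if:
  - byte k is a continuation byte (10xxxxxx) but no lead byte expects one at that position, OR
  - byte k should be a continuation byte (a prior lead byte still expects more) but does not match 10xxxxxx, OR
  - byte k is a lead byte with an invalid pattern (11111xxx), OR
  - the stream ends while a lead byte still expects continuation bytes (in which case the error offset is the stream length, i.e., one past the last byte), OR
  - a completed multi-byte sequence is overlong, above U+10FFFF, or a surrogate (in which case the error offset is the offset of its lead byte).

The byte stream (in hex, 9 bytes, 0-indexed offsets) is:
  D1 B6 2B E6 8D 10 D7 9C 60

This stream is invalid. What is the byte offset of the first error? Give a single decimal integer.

Answer: 5

Derivation:
Byte[0]=D1: 2-byte lead, need 1 cont bytes. acc=0x11
Byte[1]=B6: continuation. acc=(acc<<6)|0x36=0x476
Completed: cp=U+0476 (starts at byte 0)
Byte[2]=2B: 1-byte ASCII. cp=U+002B
Byte[3]=E6: 3-byte lead, need 2 cont bytes. acc=0x6
Byte[4]=8D: continuation. acc=(acc<<6)|0x0D=0x18D
Byte[5]=10: expected 10xxxxxx continuation. INVALID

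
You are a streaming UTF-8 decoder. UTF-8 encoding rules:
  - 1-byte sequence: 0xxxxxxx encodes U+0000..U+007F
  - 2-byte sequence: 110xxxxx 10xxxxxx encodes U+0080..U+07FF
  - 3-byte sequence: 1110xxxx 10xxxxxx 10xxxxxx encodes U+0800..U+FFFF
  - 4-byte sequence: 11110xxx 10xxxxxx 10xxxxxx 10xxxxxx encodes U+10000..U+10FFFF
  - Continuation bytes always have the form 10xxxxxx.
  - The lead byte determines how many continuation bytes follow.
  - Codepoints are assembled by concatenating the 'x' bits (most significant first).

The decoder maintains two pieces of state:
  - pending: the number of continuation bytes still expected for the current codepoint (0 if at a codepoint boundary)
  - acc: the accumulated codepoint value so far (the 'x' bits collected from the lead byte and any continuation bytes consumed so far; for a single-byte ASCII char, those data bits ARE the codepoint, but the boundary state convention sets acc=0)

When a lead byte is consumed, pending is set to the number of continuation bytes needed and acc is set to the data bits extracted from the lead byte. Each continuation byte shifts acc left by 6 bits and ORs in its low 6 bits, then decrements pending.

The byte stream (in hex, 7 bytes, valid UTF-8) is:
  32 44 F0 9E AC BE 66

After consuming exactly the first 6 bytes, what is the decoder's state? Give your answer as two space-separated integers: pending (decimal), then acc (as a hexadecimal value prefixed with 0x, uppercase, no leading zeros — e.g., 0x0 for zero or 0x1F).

Byte[0]=32: 1-byte. pending=0, acc=0x0
Byte[1]=44: 1-byte. pending=0, acc=0x0
Byte[2]=F0: 4-byte lead. pending=3, acc=0x0
Byte[3]=9E: continuation. acc=(acc<<6)|0x1E=0x1E, pending=2
Byte[4]=AC: continuation. acc=(acc<<6)|0x2C=0x7AC, pending=1
Byte[5]=BE: continuation. acc=(acc<<6)|0x3E=0x1EB3E, pending=0

Answer: 0 0x1EB3E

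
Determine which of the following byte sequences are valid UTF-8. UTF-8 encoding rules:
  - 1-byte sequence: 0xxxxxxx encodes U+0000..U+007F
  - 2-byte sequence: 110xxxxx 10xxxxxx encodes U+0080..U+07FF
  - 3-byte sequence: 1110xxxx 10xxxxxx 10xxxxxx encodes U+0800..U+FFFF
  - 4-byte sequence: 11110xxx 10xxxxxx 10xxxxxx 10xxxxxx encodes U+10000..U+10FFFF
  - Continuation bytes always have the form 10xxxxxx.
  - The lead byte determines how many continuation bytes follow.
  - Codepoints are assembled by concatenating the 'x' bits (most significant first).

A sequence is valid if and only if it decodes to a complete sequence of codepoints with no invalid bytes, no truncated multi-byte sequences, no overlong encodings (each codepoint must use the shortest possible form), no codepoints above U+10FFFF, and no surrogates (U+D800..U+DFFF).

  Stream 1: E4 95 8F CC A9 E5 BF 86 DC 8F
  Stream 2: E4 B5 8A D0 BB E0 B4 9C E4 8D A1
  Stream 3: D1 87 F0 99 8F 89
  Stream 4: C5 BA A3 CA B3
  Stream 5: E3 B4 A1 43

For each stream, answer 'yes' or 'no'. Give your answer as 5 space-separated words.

Answer: yes yes yes no yes

Derivation:
Stream 1: decodes cleanly. VALID
Stream 2: decodes cleanly. VALID
Stream 3: decodes cleanly. VALID
Stream 4: error at byte offset 2. INVALID
Stream 5: decodes cleanly. VALID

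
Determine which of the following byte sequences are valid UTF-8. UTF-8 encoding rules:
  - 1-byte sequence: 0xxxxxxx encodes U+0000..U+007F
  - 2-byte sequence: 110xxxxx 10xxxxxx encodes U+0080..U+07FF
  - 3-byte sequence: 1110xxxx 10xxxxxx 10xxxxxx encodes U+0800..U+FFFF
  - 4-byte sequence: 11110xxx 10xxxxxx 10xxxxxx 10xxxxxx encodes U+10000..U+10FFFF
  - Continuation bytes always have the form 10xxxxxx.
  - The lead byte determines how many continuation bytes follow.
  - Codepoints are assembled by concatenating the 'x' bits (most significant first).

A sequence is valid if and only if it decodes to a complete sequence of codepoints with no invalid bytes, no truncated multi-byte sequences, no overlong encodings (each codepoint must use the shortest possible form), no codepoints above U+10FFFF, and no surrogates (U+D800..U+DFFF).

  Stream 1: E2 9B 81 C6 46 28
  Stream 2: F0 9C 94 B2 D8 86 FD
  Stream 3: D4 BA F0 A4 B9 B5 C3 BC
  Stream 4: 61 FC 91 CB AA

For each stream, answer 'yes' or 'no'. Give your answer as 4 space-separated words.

Stream 1: error at byte offset 4. INVALID
Stream 2: error at byte offset 6. INVALID
Stream 3: decodes cleanly. VALID
Stream 4: error at byte offset 1. INVALID

Answer: no no yes no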